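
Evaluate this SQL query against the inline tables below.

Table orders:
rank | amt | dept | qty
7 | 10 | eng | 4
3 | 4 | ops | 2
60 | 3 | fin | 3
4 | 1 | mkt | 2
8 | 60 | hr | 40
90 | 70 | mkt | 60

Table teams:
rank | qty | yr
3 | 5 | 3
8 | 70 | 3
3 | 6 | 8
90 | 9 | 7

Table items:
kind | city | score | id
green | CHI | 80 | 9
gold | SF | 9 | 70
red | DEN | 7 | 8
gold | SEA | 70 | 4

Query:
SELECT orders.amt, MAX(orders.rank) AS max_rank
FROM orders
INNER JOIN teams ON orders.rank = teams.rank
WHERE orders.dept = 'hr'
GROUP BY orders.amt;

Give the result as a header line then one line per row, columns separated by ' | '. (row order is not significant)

== RESULT ==
orders.amt | max_rank
60 | 8

Derivation:
After JOIN teams (4 rows):
orders.rank | orders.amt | orders.dept | orders.qty | teams.rank | teams.qty | teams.yr
3 | 4 | ops | 2 | 3 | 5 | 3
3 | 4 | ops | 2 | 3 | 6 | 8
8 | 60 | hr | 40 | 8 | 70 | 3
90 | 70 | mkt | 60 | 90 | 9 | 7
After WHERE (1 rows):
orders.rank | orders.amt | orders.dept | orders.qty | teams.rank | teams.qty | teams.yr
8 | 60 | hr | 40 | 8 | 70 | 3
After GROUP BY (1 rows):
orders.amt | max_rank
60 | 8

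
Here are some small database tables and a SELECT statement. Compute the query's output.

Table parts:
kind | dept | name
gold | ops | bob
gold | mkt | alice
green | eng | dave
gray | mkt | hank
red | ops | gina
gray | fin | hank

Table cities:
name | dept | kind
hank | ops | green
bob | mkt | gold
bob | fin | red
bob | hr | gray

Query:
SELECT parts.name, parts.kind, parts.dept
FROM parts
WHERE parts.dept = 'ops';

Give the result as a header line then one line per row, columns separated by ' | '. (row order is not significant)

== RESULT ==
parts.name | parts.kind | parts.dept
bob | gold | ops
gina | red | ops

Derivation:
After WHERE (2 rows):
parts.kind | parts.dept | parts.name
gold | ops | bob
red | ops | gina
After SELECT (2 rows):
parts.name | parts.kind | parts.dept
bob | gold | ops
gina | red | ops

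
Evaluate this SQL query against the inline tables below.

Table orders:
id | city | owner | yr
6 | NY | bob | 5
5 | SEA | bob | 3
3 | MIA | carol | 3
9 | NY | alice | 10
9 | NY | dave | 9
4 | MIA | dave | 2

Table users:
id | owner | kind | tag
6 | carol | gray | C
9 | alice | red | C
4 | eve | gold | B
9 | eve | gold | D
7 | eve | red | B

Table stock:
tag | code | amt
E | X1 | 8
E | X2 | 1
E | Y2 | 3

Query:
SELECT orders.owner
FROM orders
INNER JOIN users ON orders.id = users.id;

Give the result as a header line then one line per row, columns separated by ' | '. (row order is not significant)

== RESULT ==
orders.owner
bob
alice
alice
dave
dave
dave

Derivation:
After JOIN users (6 rows):
orders.id | orders.city | orders.owner | orders.yr | users.id | users.owner | users.kind | users.tag
6 | NY | bob | 5 | 6 | carol | gray | C
9 | NY | alice | 10 | 9 | alice | red | C
9 | NY | alice | 10 | 9 | eve | gold | D
9 | NY | dave | 9 | 9 | alice | red | C
9 | NY | dave | 9 | 9 | eve | gold | D
4 | MIA | dave | 2 | 4 | eve | gold | B
After SELECT (6 rows):
orders.owner
bob
alice
alice
dave
dave
dave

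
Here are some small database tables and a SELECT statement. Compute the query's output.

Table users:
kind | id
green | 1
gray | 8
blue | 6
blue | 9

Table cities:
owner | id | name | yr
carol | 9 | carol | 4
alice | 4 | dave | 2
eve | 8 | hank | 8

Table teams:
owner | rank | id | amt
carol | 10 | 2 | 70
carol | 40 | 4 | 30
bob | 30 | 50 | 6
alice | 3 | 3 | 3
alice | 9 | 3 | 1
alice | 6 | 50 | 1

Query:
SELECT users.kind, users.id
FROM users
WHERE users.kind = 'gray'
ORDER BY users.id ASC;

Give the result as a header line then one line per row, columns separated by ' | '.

== RESULT ==
users.kind | users.id
gray | 8

Derivation:
After WHERE (1 rows):
users.kind | users.id
gray | 8
After SELECT (1 rows):
users.kind | users.id
gray | 8
After ORDER BY (1 rows):
users.kind | users.id
gray | 8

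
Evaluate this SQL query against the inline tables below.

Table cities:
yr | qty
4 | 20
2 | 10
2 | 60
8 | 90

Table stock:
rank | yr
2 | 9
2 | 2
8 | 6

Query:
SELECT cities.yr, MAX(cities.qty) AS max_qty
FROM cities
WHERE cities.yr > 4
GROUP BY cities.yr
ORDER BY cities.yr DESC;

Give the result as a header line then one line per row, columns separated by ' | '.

After WHERE (1 rows):
cities.yr | cities.qty
8 | 90
After GROUP BY (1 rows):
cities.yr | max_qty
8 | 90
After ORDER BY (1 rows):
cities.yr | max_qty
8 | 90

== RESULT ==
cities.yr | max_qty
8 | 90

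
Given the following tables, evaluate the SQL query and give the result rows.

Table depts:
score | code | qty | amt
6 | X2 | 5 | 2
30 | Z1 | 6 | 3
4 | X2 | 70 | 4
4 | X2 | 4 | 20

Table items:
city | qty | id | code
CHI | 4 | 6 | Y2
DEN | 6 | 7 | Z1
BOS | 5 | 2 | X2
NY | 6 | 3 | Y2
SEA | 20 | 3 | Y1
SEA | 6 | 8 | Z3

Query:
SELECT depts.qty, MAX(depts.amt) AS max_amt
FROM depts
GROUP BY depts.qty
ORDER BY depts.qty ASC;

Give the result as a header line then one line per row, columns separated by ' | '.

After GROUP BY (4 rows):
depts.qty | max_amt
5 | 2
6 | 3
70 | 4
4 | 20
After ORDER BY (4 rows):
depts.qty | max_amt
4 | 20
5 | 2
6 | 3
70 | 4

== RESULT ==
depts.qty | max_amt
4 | 20
5 | 2
6 | 3
70 | 4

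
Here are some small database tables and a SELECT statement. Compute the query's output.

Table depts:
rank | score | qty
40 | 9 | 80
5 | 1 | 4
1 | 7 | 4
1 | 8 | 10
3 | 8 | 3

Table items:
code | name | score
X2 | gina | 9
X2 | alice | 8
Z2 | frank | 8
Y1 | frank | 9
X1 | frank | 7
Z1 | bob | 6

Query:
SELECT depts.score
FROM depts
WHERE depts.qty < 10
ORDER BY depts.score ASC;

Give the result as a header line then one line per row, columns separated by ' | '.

== RESULT ==
depts.score
1
7
8

Derivation:
After WHERE (3 rows):
depts.rank | depts.score | depts.qty
5 | 1 | 4
1 | 7 | 4
3 | 8 | 3
After SELECT (3 rows):
depts.score
1
7
8
After ORDER BY (3 rows):
depts.score
1
7
8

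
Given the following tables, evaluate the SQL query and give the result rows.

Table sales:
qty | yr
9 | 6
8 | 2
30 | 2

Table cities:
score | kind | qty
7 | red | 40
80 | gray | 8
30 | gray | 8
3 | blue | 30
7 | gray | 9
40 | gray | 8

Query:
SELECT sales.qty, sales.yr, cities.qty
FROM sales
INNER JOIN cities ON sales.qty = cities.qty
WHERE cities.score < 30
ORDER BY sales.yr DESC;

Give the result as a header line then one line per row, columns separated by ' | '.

== RESULT ==
sales.qty | sales.yr | cities.qty
9 | 6 | 9
30 | 2 | 30

Derivation:
After JOIN cities (5 rows):
sales.qty | sales.yr | cities.score | cities.kind | cities.qty
9 | 6 | 7 | gray | 9
8 | 2 | 80 | gray | 8
8 | 2 | 30 | gray | 8
8 | 2 | 40 | gray | 8
30 | 2 | 3 | blue | 30
After WHERE (2 rows):
sales.qty | sales.yr | cities.score | cities.kind | cities.qty
9 | 6 | 7 | gray | 9
30 | 2 | 3 | blue | 30
After SELECT (2 rows):
sales.qty | sales.yr | cities.qty
9 | 6 | 9
30 | 2 | 30
After ORDER BY (2 rows):
sales.qty | sales.yr | cities.qty
9 | 6 | 9
30 | 2 | 30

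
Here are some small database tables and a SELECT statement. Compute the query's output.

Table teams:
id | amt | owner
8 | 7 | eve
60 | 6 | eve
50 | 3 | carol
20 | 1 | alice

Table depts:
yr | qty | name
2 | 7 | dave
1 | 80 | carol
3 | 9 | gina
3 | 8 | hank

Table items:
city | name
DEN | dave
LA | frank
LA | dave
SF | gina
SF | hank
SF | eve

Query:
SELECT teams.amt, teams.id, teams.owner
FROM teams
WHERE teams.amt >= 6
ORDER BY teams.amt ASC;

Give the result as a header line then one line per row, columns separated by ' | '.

After WHERE (2 rows):
teams.id | teams.amt | teams.owner
8 | 7 | eve
60 | 6 | eve
After SELECT (2 rows):
teams.amt | teams.id | teams.owner
7 | 8 | eve
6 | 60 | eve
After ORDER BY (2 rows):
teams.amt | teams.id | teams.owner
6 | 60 | eve
7 | 8 | eve

== RESULT ==
teams.amt | teams.id | teams.owner
6 | 60 | eve
7 | 8 | eve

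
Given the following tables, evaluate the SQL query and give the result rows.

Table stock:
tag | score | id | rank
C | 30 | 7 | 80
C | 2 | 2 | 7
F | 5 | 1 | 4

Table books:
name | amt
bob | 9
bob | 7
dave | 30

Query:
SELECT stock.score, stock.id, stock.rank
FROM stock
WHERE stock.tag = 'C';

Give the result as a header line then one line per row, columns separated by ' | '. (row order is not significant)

== RESULT ==
stock.score | stock.id | stock.rank
30 | 7 | 80
2 | 2 | 7

Derivation:
After WHERE (2 rows):
stock.tag | stock.score | stock.id | stock.rank
C | 30 | 7 | 80
C | 2 | 2 | 7
After SELECT (2 rows):
stock.score | stock.id | stock.rank
30 | 7 | 80
2 | 2 | 7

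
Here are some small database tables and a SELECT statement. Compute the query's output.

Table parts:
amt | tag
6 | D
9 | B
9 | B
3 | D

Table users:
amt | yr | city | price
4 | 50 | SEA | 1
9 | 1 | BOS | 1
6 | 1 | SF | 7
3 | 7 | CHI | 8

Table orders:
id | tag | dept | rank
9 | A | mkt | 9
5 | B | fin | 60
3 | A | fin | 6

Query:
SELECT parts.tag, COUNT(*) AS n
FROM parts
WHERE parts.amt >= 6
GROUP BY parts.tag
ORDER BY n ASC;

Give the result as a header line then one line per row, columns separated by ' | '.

After WHERE (3 rows):
parts.amt | parts.tag
6 | D
9 | B
9 | B
After GROUP BY (2 rows):
parts.tag | n
D | 1
B | 2
After ORDER BY (2 rows):
parts.tag | n
D | 1
B | 2

== RESULT ==
parts.tag | n
D | 1
B | 2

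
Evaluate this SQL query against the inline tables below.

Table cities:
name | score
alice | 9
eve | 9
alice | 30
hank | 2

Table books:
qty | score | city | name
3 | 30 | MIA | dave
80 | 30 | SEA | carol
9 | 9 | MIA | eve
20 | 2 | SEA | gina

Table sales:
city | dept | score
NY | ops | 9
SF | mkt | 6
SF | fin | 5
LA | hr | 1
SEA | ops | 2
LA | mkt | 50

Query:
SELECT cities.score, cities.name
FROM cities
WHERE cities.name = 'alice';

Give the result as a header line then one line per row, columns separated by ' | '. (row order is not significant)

After WHERE (2 rows):
cities.name | cities.score
alice | 9
alice | 30
After SELECT (2 rows):
cities.score | cities.name
9 | alice
30 | alice

== RESULT ==
cities.score | cities.name
9 | alice
30 | alice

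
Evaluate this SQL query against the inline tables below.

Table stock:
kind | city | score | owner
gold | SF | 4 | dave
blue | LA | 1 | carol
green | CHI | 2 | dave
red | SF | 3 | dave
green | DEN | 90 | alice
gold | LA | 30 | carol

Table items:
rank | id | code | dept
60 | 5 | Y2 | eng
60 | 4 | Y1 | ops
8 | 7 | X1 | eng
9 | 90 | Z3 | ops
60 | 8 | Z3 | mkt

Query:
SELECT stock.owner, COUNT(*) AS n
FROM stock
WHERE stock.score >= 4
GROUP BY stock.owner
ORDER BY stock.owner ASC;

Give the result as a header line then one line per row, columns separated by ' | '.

== RESULT ==
stock.owner | n
alice | 1
carol | 1
dave | 1

Derivation:
After WHERE (3 rows):
stock.kind | stock.city | stock.score | stock.owner
gold | SF | 4 | dave
green | DEN | 90 | alice
gold | LA | 30 | carol
After GROUP BY (3 rows):
stock.owner | n
dave | 1
alice | 1
carol | 1
After ORDER BY (3 rows):
stock.owner | n
alice | 1
carol | 1
dave | 1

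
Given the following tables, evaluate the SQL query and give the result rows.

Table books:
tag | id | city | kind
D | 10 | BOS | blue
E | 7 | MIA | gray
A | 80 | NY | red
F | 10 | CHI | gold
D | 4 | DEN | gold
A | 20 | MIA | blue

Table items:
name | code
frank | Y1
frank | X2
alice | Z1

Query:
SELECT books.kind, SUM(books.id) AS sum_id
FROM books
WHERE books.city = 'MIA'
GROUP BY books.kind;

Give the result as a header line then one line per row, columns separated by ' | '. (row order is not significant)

After WHERE (2 rows):
books.tag | books.id | books.city | books.kind
E | 7 | MIA | gray
A | 20 | MIA | blue
After GROUP BY (2 rows):
books.kind | sum_id
gray | 7
blue | 20

== RESULT ==
books.kind | sum_id
gray | 7
blue | 20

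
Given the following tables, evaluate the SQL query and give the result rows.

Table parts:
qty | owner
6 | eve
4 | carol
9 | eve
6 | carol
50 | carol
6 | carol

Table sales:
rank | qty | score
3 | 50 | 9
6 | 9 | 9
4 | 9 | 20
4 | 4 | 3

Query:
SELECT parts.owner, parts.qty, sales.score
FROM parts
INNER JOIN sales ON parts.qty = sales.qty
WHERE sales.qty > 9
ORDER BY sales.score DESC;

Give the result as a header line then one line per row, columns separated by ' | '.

== RESULT ==
parts.owner | parts.qty | sales.score
carol | 50 | 9

Derivation:
After JOIN sales (4 rows):
parts.qty | parts.owner | sales.rank | sales.qty | sales.score
4 | carol | 4 | 4 | 3
9 | eve | 6 | 9 | 9
9 | eve | 4 | 9 | 20
50 | carol | 3 | 50 | 9
After WHERE (1 rows):
parts.qty | parts.owner | sales.rank | sales.qty | sales.score
50 | carol | 3 | 50 | 9
After SELECT (1 rows):
parts.owner | parts.qty | sales.score
carol | 50 | 9
After ORDER BY (1 rows):
parts.owner | parts.qty | sales.score
carol | 50 | 9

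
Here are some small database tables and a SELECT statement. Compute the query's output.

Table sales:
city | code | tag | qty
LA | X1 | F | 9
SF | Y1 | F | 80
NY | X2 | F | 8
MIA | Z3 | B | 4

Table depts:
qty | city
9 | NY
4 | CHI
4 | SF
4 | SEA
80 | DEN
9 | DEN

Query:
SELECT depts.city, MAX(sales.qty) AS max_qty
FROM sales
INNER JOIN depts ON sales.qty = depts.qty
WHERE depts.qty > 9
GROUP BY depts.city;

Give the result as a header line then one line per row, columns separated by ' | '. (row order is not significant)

== RESULT ==
depts.city | max_qty
DEN | 80

Derivation:
After JOIN depts (6 rows):
sales.city | sales.code | sales.tag | sales.qty | depts.qty | depts.city
LA | X1 | F | 9 | 9 | NY
LA | X1 | F | 9 | 9 | DEN
SF | Y1 | F | 80 | 80 | DEN
MIA | Z3 | B | 4 | 4 | CHI
MIA | Z3 | B | 4 | 4 | SF
MIA | Z3 | B | 4 | 4 | SEA
After WHERE (1 rows):
sales.city | sales.code | sales.tag | sales.qty | depts.qty | depts.city
SF | Y1 | F | 80 | 80 | DEN
After GROUP BY (1 rows):
depts.city | max_qty
DEN | 80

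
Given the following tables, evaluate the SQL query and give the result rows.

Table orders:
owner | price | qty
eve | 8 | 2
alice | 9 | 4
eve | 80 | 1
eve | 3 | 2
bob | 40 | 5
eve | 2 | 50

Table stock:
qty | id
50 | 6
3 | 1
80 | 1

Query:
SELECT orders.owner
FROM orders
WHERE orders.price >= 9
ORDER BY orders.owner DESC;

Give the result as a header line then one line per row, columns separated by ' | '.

== RESULT ==
orders.owner
eve
bob
alice

Derivation:
After WHERE (3 rows):
orders.owner | orders.price | orders.qty
alice | 9 | 4
eve | 80 | 1
bob | 40 | 5
After SELECT (3 rows):
orders.owner
alice
eve
bob
After ORDER BY (3 rows):
orders.owner
eve
bob
alice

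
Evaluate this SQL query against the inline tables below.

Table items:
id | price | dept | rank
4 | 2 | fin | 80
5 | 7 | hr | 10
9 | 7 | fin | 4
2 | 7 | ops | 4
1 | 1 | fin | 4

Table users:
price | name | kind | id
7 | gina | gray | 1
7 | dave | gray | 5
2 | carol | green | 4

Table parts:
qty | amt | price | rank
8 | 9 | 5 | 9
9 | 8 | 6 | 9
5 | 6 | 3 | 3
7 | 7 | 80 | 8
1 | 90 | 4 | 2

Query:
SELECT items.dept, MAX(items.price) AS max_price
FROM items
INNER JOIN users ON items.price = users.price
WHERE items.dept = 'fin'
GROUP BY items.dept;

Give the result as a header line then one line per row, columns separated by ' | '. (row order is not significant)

After JOIN users (7 rows):
items.id | items.price | items.dept | items.rank | users.price | users.name | users.kind | users.id
4 | 2 | fin | 80 | 2 | carol | green | 4
5 | 7 | hr | 10 | 7 | gina | gray | 1
5 | 7 | hr | 10 | 7 | dave | gray | 5
9 | 7 | fin | 4 | 7 | gina | gray | 1
9 | 7 | fin | 4 | 7 | dave | gray | 5
2 | 7 | ops | 4 | 7 | gina | gray | 1
2 | 7 | ops | 4 | 7 | dave | gray | 5
After WHERE (3 rows):
items.id | items.price | items.dept | items.rank | users.price | users.name | users.kind | users.id
4 | 2 | fin | 80 | 2 | carol | green | 4
9 | 7 | fin | 4 | 7 | gina | gray | 1
9 | 7 | fin | 4 | 7 | dave | gray | 5
After GROUP BY (1 rows):
items.dept | max_price
fin | 7

== RESULT ==
items.dept | max_price
fin | 7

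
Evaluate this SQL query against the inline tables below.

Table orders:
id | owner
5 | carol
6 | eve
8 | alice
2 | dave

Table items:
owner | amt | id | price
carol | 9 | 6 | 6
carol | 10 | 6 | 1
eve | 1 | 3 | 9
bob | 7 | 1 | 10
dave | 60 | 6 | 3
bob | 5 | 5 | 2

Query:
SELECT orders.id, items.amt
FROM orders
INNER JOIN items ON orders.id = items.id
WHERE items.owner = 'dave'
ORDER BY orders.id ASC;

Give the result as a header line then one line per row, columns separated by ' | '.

After JOIN items (4 rows):
orders.id | orders.owner | items.owner | items.amt | items.id | items.price
5 | carol | bob | 5 | 5 | 2
6 | eve | carol | 9 | 6 | 6
6 | eve | carol | 10 | 6 | 1
6 | eve | dave | 60 | 6 | 3
After WHERE (1 rows):
orders.id | orders.owner | items.owner | items.amt | items.id | items.price
6 | eve | dave | 60 | 6 | 3
After SELECT (1 rows):
orders.id | items.amt
6 | 60
After ORDER BY (1 rows):
orders.id | items.amt
6 | 60

== RESULT ==
orders.id | items.amt
6 | 60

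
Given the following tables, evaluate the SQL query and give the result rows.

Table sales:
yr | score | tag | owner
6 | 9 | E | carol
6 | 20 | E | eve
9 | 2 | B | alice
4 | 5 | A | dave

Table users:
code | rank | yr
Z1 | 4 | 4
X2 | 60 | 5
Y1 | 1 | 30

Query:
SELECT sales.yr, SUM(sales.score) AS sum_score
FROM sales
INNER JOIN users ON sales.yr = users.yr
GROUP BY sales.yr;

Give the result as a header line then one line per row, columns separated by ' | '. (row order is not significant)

== RESULT ==
sales.yr | sum_score
4 | 5

Derivation:
After JOIN users (1 rows):
sales.yr | sales.score | sales.tag | sales.owner | users.code | users.rank | users.yr
4 | 5 | A | dave | Z1 | 4 | 4
After GROUP BY (1 rows):
sales.yr | sum_score
4 | 5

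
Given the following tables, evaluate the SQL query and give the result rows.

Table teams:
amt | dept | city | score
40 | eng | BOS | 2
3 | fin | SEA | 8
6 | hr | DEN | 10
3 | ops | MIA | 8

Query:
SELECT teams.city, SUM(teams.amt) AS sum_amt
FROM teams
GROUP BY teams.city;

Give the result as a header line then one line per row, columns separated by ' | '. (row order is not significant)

== RESULT ==
teams.city | sum_amt
BOS | 40
SEA | 3
DEN | 6
MIA | 3

Derivation:
After GROUP BY (4 rows):
teams.city | sum_amt
BOS | 40
SEA | 3
DEN | 6
MIA | 3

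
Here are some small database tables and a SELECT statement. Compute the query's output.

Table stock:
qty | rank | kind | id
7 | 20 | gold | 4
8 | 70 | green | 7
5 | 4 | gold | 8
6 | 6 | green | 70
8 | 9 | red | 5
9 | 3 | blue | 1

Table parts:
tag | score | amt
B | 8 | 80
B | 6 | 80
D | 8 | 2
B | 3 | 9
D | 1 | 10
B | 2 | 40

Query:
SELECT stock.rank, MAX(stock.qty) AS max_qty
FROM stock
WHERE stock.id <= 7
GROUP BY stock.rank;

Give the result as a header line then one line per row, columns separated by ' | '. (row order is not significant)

== RESULT ==
stock.rank | max_qty
20 | 7
70 | 8
9 | 8
3 | 9

Derivation:
After WHERE (4 rows):
stock.qty | stock.rank | stock.kind | stock.id
7 | 20 | gold | 4
8 | 70 | green | 7
8 | 9 | red | 5
9 | 3 | blue | 1
After GROUP BY (4 rows):
stock.rank | max_qty
20 | 7
70 | 8
9 | 8
3 | 9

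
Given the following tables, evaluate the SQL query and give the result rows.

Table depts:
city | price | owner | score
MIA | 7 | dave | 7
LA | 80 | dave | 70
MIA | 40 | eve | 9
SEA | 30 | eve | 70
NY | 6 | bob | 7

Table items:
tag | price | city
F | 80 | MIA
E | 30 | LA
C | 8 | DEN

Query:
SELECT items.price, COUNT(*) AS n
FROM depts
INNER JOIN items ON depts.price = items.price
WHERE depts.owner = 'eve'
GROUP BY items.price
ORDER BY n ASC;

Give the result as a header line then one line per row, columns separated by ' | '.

After JOIN items (2 rows):
depts.city | depts.price | depts.owner | depts.score | items.tag | items.price | items.city
LA | 80 | dave | 70 | F | 80 | MIA
SEA | 30 | eve | 70 | E | 30 | LA
After WHERE (1 rows):
depts.city | depts.price | depts.owner | depts.score | items.tag | items.price | items.city
SEA | 30 | eve | 70 | E | 30 | LA
After GROUP BY (1 rows):
items.price | n
30 | 1
After ORDER BY (1 rows):
items.price | n
30 | 1

== RESULT ==
items.price | n
30 | 1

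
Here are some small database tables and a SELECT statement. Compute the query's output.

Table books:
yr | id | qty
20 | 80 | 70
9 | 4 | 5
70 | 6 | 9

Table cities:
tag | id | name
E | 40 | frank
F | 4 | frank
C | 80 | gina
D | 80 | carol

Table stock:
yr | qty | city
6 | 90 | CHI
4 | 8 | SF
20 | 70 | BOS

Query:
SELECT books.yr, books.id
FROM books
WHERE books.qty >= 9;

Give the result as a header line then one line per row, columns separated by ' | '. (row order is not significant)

After WHERE (2 rows):
books.yr | books.id | books.qty
20 | 80 | 70
70 | 6 | 9
After SELECT (2 rows):
books.yr | books.id
20 | 80
70 | 6

== RESULT ==
books.yr | books.id
20 | 80
70 | 6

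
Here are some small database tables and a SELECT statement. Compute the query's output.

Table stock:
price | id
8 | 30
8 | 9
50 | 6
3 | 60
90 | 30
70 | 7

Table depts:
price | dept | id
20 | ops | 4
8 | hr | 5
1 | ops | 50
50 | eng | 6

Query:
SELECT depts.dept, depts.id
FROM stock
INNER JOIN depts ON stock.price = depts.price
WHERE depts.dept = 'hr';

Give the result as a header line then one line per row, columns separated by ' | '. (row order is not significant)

== RESULT ==
depts.dept | depts.id
hr | 5
hr | 5

Derivation:
After JOIN depts (3 rows):
stock.price | stock.id | depts.price | depts.dept | depts.id
8 | 30 | 8 | hr | 5
8 | 9 | 8 | hr | 5
50 | 6 | 50 | eng | 6
After WHERE (2 rows):
stock.price | stock.id | depts.price | depts.dept | depts.id
8 | 30 | 8 | hr | 5
8 | 9 | 8 | hr | 5
After SELECT (2 rows):
depts.dept | depts.id
hr | 5
hr | 5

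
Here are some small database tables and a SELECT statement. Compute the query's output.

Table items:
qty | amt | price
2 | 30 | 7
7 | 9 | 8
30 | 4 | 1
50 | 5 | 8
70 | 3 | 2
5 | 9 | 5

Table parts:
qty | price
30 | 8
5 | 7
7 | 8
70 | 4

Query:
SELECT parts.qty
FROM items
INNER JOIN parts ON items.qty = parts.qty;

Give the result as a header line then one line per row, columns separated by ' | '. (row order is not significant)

== RESULT ==
parts.qty
7
30
70
5

Derivation:
After JOIN parts (4 rows):
items.qty | items.amt | items.price | parts.qty | parts.price
7 | 9 | 8 | 7 | 8
30 | 4 | 1 | 30 | 8
70 | 3 | 2 | 70 | 4
5 | 9 | 5 | 5 | 7
After SELECT (4 rows):
parts.qty
7
30
70
5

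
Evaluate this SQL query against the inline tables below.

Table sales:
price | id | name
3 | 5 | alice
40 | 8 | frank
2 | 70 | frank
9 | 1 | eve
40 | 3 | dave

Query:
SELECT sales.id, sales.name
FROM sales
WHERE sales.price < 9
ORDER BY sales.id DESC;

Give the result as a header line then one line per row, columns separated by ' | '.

After WHERE (2 rows):
sales.price | sales.id | sales.name
3 | 5 | alice
2 | 70 | frank
After SELECT (2 rows):
sales.id | sales.name
5 | alice
70 | frank
After ORDER BY (2 rows):
sales.id | sales.name
70 | frank
5 | alice

== RESULT ==
sales.id | sales.name
70 | frank
5 | alice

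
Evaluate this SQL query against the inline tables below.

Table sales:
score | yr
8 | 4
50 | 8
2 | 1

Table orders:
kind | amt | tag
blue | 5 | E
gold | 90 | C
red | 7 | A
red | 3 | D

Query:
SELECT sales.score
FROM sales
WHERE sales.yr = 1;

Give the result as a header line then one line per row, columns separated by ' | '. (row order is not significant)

After WHERE (1 rows):
sales.score | sales.yr
2 | 1
After SELECT (1 rows):
sales.score
2

== RESULT ==
sales.score
2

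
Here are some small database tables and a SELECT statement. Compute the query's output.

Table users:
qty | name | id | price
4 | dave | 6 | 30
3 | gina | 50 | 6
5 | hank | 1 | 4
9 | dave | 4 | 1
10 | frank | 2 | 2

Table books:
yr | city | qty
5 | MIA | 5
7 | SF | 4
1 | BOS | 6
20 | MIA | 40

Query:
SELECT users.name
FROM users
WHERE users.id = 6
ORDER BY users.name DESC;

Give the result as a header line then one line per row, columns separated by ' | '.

== RESULT ==
users.name
dave

Derivation:
After WHERE (1 rows):
users.qty | users.name | users.id | users.price
4 | dave | 6 | 30
After SELECT (1 rows):
users.name
dave
After ORDER BY (1 rows):
users.name
dave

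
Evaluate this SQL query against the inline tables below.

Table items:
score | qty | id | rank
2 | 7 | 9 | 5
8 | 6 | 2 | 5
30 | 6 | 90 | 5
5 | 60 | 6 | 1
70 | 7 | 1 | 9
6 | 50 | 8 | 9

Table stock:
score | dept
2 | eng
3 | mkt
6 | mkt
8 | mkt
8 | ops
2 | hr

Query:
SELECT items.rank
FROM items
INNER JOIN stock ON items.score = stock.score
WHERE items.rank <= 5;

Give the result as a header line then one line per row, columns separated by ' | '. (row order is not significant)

== RESULT ==
items.rank
5
5
5
5

Derivation:
After JOIN stock (5 rows):
items.score | items.qty | items.id | items.rank | stock.score | stock.dept
2 | 7 | 9 | 5 | 2 | eng
2 | 7 | 9 | 5 | 2 | hr
8 | 6 | 2 | 5 | 8 | mkt
8 | 6 | 2 | 5 | 8 | ops
6 | 50 | 8 | 9 | 6 | mkt
After WHERE (4 rows):
items.score | items.qty | items.id | items.rank | stock.score | stock.dept
2 | 7 | 9 | 5 | 2 | eng
2 | 7 | 9 | 5 | 2 | hr
8 | 6 | 2 | 5 | 8 | mkt
8 | 6 | 2 | 5 | 8 | ops
After SELECT (4 rows):
items.rank
5
5
5
5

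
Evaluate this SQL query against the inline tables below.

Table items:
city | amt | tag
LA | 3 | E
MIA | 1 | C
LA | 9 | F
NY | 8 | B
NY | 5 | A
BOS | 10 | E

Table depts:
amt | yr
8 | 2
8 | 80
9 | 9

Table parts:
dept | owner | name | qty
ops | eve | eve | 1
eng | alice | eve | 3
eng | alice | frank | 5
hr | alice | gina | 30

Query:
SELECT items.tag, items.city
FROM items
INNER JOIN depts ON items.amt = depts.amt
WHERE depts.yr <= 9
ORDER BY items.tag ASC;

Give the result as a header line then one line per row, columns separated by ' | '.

== RESULT ==
items.tag | items.city
B | NY
F | LA

Derivation:
After JOIN depts (3 rows):
items.city | items.amt | items.tag | depts.amt | depts.yr
LA | 9 | F | 9 | 9
NY | 8 | B | 8 | 2
NY | 8 | B | 8 | 80
After WHERE (2 rows):
items.city | items.amt | items.tag | depts.amt | depts.yr
LA | 9 | F | 9 | 9
NY | 8 | B | 8 | 2
After SELECT (2 rows):
items.tag | items.city
F | LA
B | NY
After ORDER BY (2 rows):
items.tag | items.city
B | NY
F | LA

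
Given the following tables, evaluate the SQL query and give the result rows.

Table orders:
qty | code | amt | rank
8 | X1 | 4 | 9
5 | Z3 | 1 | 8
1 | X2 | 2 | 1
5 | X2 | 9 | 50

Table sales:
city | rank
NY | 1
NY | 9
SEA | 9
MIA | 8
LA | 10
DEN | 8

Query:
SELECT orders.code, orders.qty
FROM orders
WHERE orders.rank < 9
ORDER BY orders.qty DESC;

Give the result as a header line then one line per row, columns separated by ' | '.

== RESULT ==
orders.code | orders.qty
Z3 | 5
X2 | 1

Derivation:
After WHERE (2 rows):
orders.qty | orders.code | orders.amt | orders.rank
5 | Z3 | 1 | 8
1 | X2 | 2 | 1
After SELECT (2 rows):
orders.code | orders.qty
Z3 | 5
X2 | 1
After ORDER BY (2 rows):
orders.code | orders.qty
Z3 | 5
X2 | 1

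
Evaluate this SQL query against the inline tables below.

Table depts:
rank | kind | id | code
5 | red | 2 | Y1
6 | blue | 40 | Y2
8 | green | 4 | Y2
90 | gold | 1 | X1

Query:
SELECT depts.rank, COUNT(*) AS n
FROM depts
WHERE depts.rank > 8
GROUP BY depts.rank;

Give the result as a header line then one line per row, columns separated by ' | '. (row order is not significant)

== RESULT ==
depts.rank | n
90 | 1

Derivation:
After WHERE (1 rows):
depts.rank | depts.kind | depts.id | depts.code
90 | gold | 1 | X1
After GROUP BY (1 rows):
depts.rank | n
90 | 1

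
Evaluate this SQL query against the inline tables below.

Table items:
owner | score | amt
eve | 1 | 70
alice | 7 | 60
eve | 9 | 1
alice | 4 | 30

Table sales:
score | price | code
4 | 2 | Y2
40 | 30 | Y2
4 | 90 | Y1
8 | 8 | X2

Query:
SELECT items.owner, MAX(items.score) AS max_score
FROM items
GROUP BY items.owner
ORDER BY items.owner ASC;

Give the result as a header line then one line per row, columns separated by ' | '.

== RESULT ==
items.owner | max_score
alice | 7
eve | 9

Derivation:
After GROUP BY (2 rows):
items.owner | max_score
eve | 9
alice | 7
After ORDER BY (2 rows):
items.owner | max_score
alice | 7
eve | 9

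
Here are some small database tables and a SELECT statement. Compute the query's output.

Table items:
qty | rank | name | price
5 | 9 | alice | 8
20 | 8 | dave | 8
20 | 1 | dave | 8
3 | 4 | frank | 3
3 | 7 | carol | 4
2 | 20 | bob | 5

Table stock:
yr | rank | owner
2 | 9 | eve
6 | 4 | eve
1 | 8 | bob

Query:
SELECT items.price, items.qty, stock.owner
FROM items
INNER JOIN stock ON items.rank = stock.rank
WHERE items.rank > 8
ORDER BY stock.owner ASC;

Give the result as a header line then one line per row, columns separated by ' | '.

== RESULT ==
items.price | items.qty | stock.owner
8 | 5 | eve

Derivation:
After JOIN stock (3 rows):
items.qty | items.rank | items.name | items.price | stock.yr | stock.rank | stock.owner
5 | 9 | alice | 8 | 2 | 9 | eve
20 | 8 | dave | 8 | 1 | 8 | bob
3 | 4 | frank | 3 | 6 | 4 | eve
After WHERE (1 rows):
items.qty | items.rank | items.name | items.price | stock.yr | stock.rank | stock.owner
5 | 9 | alice | 8 | 2 | 9 | eve
After SELECT (1 rows):
items.price | items.qty | stock.owner
8 | 5 | eve
After ORDER BY (1 rows):
items.price | items.qty | stock.owner
8 | 5 | eve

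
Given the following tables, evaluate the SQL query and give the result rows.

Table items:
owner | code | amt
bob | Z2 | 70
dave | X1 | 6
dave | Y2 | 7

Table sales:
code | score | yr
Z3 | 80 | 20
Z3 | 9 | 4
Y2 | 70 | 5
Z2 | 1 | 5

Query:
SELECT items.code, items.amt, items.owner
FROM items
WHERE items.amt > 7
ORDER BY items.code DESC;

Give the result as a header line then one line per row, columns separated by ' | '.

After WHERE (1 rows):
items.owner | items.code | items.amt
bob | Z2 | 70
After SELECT (1 rows):
items.code | items.amt | items.owner
Z2 | 70 | bob
After ORDER BY (1 rows):
items.code | items.amt | items.owner
Z2 | 70 | bob

== RESULT ==
items.code | items.amt | items.owner
Z2 | 70 | bob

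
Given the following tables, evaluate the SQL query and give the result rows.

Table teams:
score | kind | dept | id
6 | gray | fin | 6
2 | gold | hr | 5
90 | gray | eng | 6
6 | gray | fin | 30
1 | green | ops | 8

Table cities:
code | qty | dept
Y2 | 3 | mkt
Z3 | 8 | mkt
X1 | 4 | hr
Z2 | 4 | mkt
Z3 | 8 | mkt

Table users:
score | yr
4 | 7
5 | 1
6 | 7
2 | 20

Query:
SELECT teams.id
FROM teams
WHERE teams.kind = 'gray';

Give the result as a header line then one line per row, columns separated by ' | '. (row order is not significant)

== RESULT ==
teams.id
6
6
30

Derivation:
After WHERE (3 rows):
teams.score | teams.kind | teams.dept | teams.id
6 | gray | fin | 6
90 | gray | eng | 6
6 | gray | fin | 30
After SELECT (3 rows):
teams.id
6
6
30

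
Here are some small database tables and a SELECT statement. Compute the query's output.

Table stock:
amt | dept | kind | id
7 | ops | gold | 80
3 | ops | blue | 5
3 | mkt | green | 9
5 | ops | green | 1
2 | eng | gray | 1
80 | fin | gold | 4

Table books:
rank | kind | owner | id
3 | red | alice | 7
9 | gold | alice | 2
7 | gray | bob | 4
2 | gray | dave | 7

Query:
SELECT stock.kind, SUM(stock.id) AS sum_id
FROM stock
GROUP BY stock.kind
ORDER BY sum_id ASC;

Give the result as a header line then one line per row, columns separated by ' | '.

== RESULT ==
stock.kind | sum_id
gray | 1
blue | 5
green | 10
gold | 84

Derivation:
After GROUP BY (4 rows):
stock.kind | sum_id
gold | 84
blue | 5
green | 10
gray | 1
After ORDER BY (4 rows):
stock.kind | sum_id
gray | 1
blue | 5
green | 10
gold | 84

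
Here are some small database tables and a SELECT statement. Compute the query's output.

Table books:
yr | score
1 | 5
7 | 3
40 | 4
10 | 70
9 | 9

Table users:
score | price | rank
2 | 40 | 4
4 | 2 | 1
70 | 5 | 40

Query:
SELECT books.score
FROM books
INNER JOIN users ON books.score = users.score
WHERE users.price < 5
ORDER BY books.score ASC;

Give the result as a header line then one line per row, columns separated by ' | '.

== RESULT ==
books.score
4

Derivation:
After JOIN users (2 rows):
books.yr | books.score | users.score | users.price | users.rank
40 | 4 | 4 | 2 | 1
10 | 70 | 70 | 5 | 40
After WHERE (1 rows):
books.yr | books.score | users.score | users.price | users.rank
40 | 4 | 4 | 2 | 1
After SELECT (1 rows):
books.score
4
After ORDER BY (1 rows):
books.score
4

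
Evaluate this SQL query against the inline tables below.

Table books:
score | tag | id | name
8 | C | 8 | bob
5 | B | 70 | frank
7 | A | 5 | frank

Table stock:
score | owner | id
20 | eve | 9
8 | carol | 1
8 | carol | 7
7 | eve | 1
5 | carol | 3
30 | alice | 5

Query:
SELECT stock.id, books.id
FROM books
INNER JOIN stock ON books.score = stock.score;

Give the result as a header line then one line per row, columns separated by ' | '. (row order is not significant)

== RESULT ==
stock.id | books.id
1 | 8
7 | 8
3 | 70
1 | 5

Derivation:
After JOIN stock (4 rows):
books.score | books.tag | books.id | books.name | stock.score | stock.owner | stock.id
8 | C | 8 | bob | 8 | carol | 1
8 | C | 8 | bob | 8 | carol | 7
5 | B | 70 | frank | 5 | carol | 3
7 | A | 5 | frank | 7 | eve | 1
After SELECT (4 rows):
stock.id | books.id
1 | 8
7 | 8
3 | 70
1 | 5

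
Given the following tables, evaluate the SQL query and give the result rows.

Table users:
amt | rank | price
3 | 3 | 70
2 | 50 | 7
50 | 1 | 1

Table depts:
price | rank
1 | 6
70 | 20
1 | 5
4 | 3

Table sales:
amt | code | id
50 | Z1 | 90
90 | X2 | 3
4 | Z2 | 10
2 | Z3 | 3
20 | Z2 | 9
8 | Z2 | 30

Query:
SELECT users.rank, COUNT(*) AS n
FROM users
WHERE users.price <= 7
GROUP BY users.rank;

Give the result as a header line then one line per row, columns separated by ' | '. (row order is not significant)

After WHERE (2 rows):
users.amt | users.rank | users.price
2 | 50 | 7
50 | 1 | 1
After GROUP BY (2 rows):
users.rank | n
50 | 1
1 | 1

== RESULT ==
users.rank | n
50 | 1
1 | 1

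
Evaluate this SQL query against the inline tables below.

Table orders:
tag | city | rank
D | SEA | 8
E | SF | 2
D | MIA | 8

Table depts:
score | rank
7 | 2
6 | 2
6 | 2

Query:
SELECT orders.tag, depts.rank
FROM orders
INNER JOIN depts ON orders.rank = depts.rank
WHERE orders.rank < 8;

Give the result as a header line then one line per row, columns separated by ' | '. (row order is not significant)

After JOIN depts (3 rows):
orders.tag | orders.city | orders.rank | depts.score | depts.rank
E | SF | 2 | 7 | 2
E | SF | 2 | 6 | 2
E | SF | 2 | 6 | 2
After WHERE (3 rows):
orders.tag | orders.city | orders.rank | depts.score | depts.rank
E | SF | 2 | 7 | 2
E | SF | 2 | 6 | 2
E | SF | 2 | 6 | 2
After SELECT (3 rows):
orders.tag | depts.rank
E | 2
E | 2
E | 2

== RESULT ==
orders.tag | depts.rank
E | 2
E | 2
E | 2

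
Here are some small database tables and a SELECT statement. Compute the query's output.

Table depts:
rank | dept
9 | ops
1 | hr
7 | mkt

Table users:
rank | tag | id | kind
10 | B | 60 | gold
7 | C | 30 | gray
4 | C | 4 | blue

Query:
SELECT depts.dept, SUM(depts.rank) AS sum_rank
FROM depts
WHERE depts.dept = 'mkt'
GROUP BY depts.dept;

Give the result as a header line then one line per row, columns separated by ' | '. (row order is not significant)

After WHERE (1 rows):
depts.rank | depts.dept
7 | mkt
After GROUP BY (1 rows):
depts.dept | sum_rank
mkt | 7

== RESULT ==
depts.dept | sum_rank
mkt | 7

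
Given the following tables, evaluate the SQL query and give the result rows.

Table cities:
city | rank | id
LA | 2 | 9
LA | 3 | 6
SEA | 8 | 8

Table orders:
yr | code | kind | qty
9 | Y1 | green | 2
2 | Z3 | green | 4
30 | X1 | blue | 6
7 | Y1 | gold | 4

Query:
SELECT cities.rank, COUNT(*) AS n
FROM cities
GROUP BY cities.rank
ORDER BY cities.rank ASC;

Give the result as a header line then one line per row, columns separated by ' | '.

After GROUP BY (3 rows):
cities.rank | n
2 | 1
3 | 1
8 | 1
After ORDER BY (3 rows):
cities.rank | n
2 | 1
3 | 1
8 | 1

== RESULT ==
cities.rank | n
2 | 1
3 | 1
8 | 1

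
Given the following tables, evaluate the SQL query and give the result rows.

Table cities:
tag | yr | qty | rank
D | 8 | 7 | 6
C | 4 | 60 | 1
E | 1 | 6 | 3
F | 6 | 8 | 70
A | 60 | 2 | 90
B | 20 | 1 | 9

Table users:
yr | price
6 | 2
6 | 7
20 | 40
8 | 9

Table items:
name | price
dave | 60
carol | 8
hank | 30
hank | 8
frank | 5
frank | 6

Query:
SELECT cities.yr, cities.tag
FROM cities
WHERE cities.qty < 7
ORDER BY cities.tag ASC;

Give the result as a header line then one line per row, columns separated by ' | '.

== RESULT ==
cities.yr | cities.tag
60 | A
20 | B
1 | E

Derivation:
After WHERE (3 rows):
cities.tag | cities.yr | cities.qty | cities.rank
E | 1 | 6 | 3
A | 60 | 2 | 90
B | 20 | 1 | 9
After SELECT (3 rows):
cities.yr | cities.tag
1 | E
60 | A
20 | B
After ORDER BY (3 rows):
cities.yr | cities.tag
60 | A
20 | B
1 | E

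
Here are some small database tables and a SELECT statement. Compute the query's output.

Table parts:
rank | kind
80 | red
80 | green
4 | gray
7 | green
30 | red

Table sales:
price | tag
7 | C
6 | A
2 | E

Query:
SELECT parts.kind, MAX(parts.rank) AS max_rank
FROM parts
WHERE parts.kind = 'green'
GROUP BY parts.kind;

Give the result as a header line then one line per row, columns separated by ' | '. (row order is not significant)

After WHERE (2 rows):
parts.rank | parts.kind
80 | green
7 | green
After GROUP BY (1 rows):
parts.kind | max_rank
green | 80

== RESULT ==
parts.kind | max_rank
green | 80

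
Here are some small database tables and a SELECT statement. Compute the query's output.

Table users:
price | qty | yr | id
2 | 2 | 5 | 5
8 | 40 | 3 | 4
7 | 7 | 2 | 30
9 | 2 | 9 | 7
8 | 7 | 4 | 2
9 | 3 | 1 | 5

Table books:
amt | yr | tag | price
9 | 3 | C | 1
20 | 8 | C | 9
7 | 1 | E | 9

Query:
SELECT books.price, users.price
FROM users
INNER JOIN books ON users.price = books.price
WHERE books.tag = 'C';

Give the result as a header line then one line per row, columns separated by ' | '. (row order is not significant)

After JOIN books (4 rows):
users.price | users.qty | users.yr | users.id | books.amt | books.yr | books.tag | books.price
9 | 2 | 9 | 7 | 20 | 8 | C | 9
9 | 2 | 9 | 7 | 7 | 1 | E | 9
9 | 3 | 1 | 5 | 20 | 8 | C | 9
9 | 3 | 1 | 5 | 7 | 1 | E | 9
After WHERE (2 rows):
users.price | users.qty | users.yr | users.id | books.amt | books.yr | books.tag | books.price
9 | 2 | 9 | 7 | 20 | 8 | C | 9
9 | 3 | 1 | 5 | 20 | 8 | C | 9
After SELECT (2 rows):
books.price | users.price
9 | 9
9 | 9

== RESULT ==
books.price | users.price
9 | 9
9 | 9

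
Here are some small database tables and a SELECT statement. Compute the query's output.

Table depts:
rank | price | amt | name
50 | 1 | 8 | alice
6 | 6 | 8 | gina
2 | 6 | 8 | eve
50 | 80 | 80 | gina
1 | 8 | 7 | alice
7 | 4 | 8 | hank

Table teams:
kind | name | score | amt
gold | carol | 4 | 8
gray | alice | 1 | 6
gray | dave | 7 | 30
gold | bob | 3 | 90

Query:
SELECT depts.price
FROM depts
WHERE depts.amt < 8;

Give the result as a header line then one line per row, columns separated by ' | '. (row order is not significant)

== RESULT ==
depts.price
8

Derivation:
After WHERE (1 rows):
depts.rank | depts.price | depts.amt | depts.name
1 | 8 | 7 | alice
After SELECT (1 rows):
depts.price
8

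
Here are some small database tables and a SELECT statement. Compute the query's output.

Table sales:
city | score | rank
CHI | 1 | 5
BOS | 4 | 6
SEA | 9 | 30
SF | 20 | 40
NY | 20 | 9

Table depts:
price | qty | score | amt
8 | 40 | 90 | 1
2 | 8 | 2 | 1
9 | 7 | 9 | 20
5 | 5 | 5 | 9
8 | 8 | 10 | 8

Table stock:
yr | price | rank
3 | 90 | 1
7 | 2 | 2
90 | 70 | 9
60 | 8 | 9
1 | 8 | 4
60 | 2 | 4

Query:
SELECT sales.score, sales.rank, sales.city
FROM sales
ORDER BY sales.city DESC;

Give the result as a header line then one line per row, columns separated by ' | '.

After SELECT (5 rows):
sales.score | sales.rank | sales.city
1 | 5 | CHI
4 | 6 | BOS
9 | 30 | SEA
20 | 40 | SF
20 | 9 | NY
After ORDER BY (5 rows):
sales.score | sales.rank | sales.city
20 | 40 | SF
9 | 30 | SEA
20 | 9 | NY
1 | 5 | CHI
4 | 6 | BOS

== RESULT ==
sales.score | sales.rank | sales.city
20 | 40 | SF
9 | 30 | SEA
20 | 9 | NY
1 | 5 | CHI
4 | 6 | BOS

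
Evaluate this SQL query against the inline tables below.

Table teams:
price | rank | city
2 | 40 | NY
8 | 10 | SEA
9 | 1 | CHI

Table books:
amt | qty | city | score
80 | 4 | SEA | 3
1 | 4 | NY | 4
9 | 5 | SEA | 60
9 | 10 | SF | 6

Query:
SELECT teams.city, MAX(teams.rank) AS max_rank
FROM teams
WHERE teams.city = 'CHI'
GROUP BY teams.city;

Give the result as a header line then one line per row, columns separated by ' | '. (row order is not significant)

== RESULT ==
teams.city | max_rank
CHI | 1

Derivation:
After WHERE (1 rows):
teams.price | teams.rank | teams.city
9 | 1 | CHI
After GROUP BY (1 rows):
teams.city | max_rank
CHI | 1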